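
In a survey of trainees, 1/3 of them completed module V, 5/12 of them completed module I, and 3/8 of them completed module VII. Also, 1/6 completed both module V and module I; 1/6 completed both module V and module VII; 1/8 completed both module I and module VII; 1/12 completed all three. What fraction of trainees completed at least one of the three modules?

3/4

P(at least one) = 1/3 + 5/12 + 3/8 − 1/6 − 1/6 − 1/8 + 1/12 = 3/4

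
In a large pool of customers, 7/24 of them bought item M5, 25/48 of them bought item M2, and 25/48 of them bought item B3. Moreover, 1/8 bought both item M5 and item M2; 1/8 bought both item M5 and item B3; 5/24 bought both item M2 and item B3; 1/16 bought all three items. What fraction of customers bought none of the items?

1/16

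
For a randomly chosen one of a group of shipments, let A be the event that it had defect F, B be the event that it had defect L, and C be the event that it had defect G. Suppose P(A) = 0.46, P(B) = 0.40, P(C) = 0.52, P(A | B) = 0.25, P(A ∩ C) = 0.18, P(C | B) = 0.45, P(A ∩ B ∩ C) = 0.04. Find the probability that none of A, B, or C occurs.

0.04

P(A ∩ B) = P(B)·P(A|B) = 0.40 × 0.25 = 0.10
P(B ∩ C) = P(B)·P(C|B) = 0.40 × 0.45 = 0.18
By inclusion-exclusion,
P(A ∪ B ∪ C) = 0.46 + 0.40 + 0.52 − 0.10 − 0.18 − 0.18 + 0.04 = 0.96
P(none) = 1 − 0.96 = 0.04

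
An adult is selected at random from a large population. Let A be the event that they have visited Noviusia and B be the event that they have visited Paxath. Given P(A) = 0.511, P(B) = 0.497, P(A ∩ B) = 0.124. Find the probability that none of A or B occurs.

0.116

P(A ∪ B) = 0.511 + 0.497 − 0.124 = 0.884
P(none) = 1 − 0.884 = 0.116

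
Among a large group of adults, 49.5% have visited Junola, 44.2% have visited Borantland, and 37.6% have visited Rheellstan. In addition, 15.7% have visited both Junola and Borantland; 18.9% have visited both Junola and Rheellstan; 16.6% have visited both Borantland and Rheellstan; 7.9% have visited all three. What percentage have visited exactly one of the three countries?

Using the inclusion–exclusion count for exactly one event:
P(exactly one) = 49.5 + 44.2 + 37.6 − 2·15.7 − 2·18.9 − 2·16.6 + 3·7.9 = 52.6%

52.6%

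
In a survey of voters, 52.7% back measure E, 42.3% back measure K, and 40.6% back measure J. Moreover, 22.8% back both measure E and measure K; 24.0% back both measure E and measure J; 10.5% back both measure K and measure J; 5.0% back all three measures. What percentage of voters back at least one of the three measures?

83.3%

P(at least one) = 52.7 + 42.3 + 40.6 − 22.8 − 24.0 − 10.5 + 5.0 = 83.3%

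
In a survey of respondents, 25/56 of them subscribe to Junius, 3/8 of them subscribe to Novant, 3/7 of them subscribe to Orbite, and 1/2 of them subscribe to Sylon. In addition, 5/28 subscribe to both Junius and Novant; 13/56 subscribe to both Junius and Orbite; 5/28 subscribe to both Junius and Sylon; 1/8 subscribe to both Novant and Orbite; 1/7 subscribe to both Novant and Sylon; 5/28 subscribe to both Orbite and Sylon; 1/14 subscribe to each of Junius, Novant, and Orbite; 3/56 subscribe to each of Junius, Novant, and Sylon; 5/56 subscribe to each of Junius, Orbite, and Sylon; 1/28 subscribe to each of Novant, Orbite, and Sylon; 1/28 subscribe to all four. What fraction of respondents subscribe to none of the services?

1/14

By inclusion-exclusion,
P(≥1) = 25/56 + 3/8 + 3/7 + 1/2 − 5/28 − 13/56 − 5/28 − 1/8 − 1/7 − 5/28 + 1/14 + 3/56 + 5/56 + 1/28 − 1/28 = 13/14
P(none) = 1 − 13/14 = 1/14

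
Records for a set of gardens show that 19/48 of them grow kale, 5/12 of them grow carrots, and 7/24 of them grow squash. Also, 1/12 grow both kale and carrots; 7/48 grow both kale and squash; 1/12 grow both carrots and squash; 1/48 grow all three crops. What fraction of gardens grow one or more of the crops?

Using inclusion–exclusion:
P(union) = 19/48 + 5/12 + 7/24 − 1/12 − 7/48 − 1/12 + 1/48 = 13/16

13/16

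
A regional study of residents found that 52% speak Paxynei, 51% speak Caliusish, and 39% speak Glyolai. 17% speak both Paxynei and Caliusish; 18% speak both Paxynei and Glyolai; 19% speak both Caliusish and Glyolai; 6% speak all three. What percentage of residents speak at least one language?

Apply inclusion-exclusion:
P(at least one) = 52 + 51 + 39 − 17 − 18 − 19 + 6 = 94%

94%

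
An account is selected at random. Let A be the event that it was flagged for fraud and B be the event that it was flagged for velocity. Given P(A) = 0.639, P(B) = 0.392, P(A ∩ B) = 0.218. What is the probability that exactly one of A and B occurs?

0.595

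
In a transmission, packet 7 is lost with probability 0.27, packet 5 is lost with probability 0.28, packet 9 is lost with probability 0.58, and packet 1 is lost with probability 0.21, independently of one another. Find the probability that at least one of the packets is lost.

0.82560592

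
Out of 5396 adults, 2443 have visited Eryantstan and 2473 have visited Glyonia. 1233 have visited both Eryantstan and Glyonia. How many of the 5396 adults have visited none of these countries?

1713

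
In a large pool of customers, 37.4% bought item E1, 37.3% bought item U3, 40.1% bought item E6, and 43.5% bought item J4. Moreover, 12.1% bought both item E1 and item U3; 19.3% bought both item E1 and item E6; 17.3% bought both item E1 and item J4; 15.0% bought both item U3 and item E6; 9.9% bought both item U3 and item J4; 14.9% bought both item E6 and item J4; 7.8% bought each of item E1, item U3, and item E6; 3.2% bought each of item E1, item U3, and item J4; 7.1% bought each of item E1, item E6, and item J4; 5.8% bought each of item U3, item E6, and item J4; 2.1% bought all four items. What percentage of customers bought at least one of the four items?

91.6%

Using inclusion–exclusion:
P(≥1) = 37.4 + 37.3 + 40.1 + 43.5 − 12.1 − 19.3 − 17.3 − 15.0 − 9.9 − 14.9 + 7.8 + 3.2 + 7.1 + 5.8 − 2.1 = 91.6%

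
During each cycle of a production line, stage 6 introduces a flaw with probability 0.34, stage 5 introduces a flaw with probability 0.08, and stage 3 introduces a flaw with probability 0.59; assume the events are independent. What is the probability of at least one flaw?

0.751048

P(none) = (1 − 0.34) × (1 − 0.08) × (1 − 0.59) = 0.66 × 0.92 × 0.41 = 0.248952
P(at least one) = 1 − 0.248952 = 0.751048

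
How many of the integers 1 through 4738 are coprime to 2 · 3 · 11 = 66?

1436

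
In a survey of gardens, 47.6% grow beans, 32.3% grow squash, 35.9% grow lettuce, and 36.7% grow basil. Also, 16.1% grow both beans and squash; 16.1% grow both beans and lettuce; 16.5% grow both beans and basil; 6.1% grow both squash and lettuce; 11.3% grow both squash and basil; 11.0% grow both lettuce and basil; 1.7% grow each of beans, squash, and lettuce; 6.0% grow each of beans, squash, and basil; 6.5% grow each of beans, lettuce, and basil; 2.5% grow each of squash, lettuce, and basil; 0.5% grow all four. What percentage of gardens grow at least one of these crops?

By inclusion–exclusion:
P(union) = 47.6 + 32.3 + 35.9 + 36.7 − 16.1 − 16.1 − 16.5 − 6.1 − 11.3 − 11.0 + 1.7 + 6.0 + 6.5 + 2.5 − 0.5 = 91.6%

91.6%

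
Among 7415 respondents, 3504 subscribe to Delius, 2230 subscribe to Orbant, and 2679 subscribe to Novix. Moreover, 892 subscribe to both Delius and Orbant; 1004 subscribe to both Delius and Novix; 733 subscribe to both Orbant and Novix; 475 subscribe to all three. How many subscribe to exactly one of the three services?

By inclusion–exclusion (exactly-one form):
|exactly one| = 3504 + 2230 + 2679 − 2·892 − 2·1004 − 2·733 + 3·475 = 4580

4580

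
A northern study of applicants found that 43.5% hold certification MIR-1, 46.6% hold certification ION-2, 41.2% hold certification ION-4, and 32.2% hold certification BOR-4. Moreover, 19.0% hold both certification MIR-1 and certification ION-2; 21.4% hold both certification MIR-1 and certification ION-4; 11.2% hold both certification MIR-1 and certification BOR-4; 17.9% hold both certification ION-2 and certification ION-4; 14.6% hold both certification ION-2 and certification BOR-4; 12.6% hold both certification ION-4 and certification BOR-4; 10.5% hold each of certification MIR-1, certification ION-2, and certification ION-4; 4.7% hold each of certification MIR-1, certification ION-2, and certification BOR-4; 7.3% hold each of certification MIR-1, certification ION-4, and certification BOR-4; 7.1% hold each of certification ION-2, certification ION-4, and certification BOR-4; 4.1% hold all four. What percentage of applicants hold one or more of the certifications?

92.3%

P(at least one) = 43.5 + 46.6 + 41.2 + 32.2 − 19.0 − 21.4 − 11.2 − 17.9 − 14.6 − 12.6 + 10.5 + 4.7 + 7.3 + 7.1 − 4.1 = 92.3%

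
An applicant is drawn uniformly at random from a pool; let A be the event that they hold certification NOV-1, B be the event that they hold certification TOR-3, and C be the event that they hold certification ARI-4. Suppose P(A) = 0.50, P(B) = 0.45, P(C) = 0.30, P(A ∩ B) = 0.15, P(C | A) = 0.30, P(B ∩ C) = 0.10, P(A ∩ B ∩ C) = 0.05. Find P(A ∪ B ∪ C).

P(A ∩ C) = P(A)·P(C|A) = 0.50 × 0.30 = 0.15
P(A ∪ B ∪ C) = 0.50 + 0.45 + 0.30 − 0.15 − 0.15 − 0.10 + 0.05 = 0.90

0.90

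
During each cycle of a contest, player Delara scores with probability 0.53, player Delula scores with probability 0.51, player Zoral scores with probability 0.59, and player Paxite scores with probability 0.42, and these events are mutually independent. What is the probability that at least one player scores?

0.94523466

P(none) = (1 − 0.53) × (1 − 0.51) × (1 − 0.59) × (1 − 0.42) = 0.47 × 0.49 × 0.41 × 0.58 = 0.05476534
P(at least one) = 1 − 0.05476534 = 0.94523466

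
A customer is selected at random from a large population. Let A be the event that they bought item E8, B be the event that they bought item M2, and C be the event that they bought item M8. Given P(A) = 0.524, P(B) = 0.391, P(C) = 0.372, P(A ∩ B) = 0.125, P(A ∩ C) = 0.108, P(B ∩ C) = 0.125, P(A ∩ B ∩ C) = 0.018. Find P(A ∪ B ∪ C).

P(A ∪ B ∪ C) = 0.524 + 0.391 + 0.372 − 0.125 − 0.108 − 0.125 + 0.018 = 0.947

0.947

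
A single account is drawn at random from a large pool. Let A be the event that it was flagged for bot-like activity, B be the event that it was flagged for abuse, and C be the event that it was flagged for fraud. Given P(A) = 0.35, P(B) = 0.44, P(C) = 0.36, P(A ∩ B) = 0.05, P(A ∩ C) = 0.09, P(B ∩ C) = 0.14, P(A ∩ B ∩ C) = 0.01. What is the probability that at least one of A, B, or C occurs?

0.88

P(A ∪ B ∪ C) = 0.35 + 0.44 + 0.36 − 0.05 − 0.09 − 0.14 + 0.01 = 0.88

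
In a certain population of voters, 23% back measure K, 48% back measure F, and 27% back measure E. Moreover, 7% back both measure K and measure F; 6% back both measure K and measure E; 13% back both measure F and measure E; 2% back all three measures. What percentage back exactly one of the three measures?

52%

Using the inclusion–exclusion count for exactly one event:
P(exactly one) = 23 + 48 + 27 − 2·7 − 2·6 − 2·13 + 3·2 = 52%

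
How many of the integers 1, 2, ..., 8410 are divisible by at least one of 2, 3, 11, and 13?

Inclusion–exclusion gives
floor(8410/2) + floor(8410/3) + floor(8410/11) + floor(8410/13) − floor(8410/6) − floor(8410/22) − floor(8410/26) − floor(8410/33) − floor(8410/39) − floor(8410/143) + floor(8410/66) + floor(8410/78) + floor(8410/286) + floor(8410/429) − floor(8410/858) = 4205 + 2803 + 764 + 646 − 1401 − 382 − 323 − 254 − 215 − 58 + 127 + 107 + 29 + 19 − 9 = 6058

6058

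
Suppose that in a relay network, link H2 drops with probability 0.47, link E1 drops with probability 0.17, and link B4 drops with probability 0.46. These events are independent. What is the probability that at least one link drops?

0.762454

P(none) = (1 − 0.47) × (1 − 0.17) × (1 − 0.46) = 0.53 × 0.83 × 0.54 = 0.237546
P(at least one) = 1 − 0.237546 = 0.762454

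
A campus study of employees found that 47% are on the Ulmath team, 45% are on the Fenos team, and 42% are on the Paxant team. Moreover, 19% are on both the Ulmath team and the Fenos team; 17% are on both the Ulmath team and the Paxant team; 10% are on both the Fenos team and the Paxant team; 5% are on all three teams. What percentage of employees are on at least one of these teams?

93%

Using inclusion–exclusion:
P(at least one) = 47 + 45 + 42 − 19 − 17 − 10 + 5 = 93%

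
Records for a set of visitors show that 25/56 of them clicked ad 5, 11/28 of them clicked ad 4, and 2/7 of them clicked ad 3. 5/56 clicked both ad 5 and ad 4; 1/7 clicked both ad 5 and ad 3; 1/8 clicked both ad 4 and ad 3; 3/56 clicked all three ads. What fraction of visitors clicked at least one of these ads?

23/28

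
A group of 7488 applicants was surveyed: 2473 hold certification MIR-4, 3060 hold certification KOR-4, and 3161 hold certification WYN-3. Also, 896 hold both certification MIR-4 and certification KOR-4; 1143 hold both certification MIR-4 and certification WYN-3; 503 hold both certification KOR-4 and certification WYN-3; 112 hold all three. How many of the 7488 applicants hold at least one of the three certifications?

Using inclusion–exclusion:
|at least one| = 2473 + 3060 + 3161 − 896 − 1143 − 503 + 112 = 6264

6264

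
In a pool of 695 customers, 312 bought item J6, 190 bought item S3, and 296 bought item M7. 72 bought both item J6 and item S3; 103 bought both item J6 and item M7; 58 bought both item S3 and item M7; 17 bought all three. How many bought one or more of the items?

582

By inclusion-exclusion,
|union| = 312 + 190 + 296 − 72 − 103 − 58 + 17 = 582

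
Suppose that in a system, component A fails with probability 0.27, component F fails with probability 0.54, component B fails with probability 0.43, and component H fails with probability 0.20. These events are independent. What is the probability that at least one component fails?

0.8468752

P(none) = (1 − 0.27) × (1 − 0.54) × (1 − 0.43) × (1 − 0.20) = 0.73 × 0.46 × 0.57 × 0.80 = 0.1531248
P(at least one) = 1 − 0.1531248 = 0.8468752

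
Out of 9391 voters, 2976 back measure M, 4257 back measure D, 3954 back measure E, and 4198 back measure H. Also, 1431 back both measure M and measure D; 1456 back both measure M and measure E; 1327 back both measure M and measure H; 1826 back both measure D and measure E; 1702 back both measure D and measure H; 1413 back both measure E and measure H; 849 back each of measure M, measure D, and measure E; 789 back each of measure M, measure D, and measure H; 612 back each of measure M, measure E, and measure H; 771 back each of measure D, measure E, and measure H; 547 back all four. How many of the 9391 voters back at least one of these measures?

By inclusion–exclusion:
|union| = 2976 + 4257 + 3954 + 4198 − 1431 − 1456 − 1327 − 1826 − 1702 − 1413 + 849 + 789 + 612 + 771 − 547 = 8704

8704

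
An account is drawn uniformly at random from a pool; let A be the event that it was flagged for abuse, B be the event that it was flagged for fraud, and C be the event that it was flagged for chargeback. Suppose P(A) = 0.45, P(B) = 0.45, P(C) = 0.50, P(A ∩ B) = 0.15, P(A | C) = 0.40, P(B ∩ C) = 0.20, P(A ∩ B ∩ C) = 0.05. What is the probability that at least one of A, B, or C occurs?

P(A ∩ C) = P(C)·P(A|C) = 0.50 × 0.40 = 0.20
P(A ∪ B ∪ C) = 0.45 + 0.45 + 0.50 − 0.15 − 0.20 − 0.20 + 0.05 = 0.90

0.90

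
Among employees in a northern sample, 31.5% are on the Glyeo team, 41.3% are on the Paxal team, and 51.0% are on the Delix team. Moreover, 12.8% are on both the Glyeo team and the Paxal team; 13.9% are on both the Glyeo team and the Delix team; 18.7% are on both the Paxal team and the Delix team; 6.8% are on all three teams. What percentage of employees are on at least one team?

85.2%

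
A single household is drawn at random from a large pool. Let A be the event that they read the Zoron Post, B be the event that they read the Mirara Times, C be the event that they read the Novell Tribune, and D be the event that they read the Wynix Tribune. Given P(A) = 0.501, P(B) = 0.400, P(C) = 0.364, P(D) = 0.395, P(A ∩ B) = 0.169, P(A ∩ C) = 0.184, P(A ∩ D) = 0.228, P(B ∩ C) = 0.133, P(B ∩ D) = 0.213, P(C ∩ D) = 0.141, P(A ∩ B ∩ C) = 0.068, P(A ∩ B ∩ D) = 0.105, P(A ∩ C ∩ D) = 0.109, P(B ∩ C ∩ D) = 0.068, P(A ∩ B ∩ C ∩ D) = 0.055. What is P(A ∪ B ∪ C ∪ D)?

0.887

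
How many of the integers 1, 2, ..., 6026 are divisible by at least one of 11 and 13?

By inclusion–exclusion:
⌊6026/11⌋ + ⌊6026/13⌋ − ⌊6026/143⌋ = 547 + 463 − 42 = 968

968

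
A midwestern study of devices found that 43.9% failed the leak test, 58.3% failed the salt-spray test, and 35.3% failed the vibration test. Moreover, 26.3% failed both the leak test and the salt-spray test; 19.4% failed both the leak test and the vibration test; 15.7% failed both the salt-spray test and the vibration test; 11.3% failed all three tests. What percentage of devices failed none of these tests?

P(union) = 43.9 + 58.3 + 35.3 − 26.3 − 19.4 − 15.7 + 11.3 = 87.4%
P(none) = 100% − 87.4% = 12.6%

12.6%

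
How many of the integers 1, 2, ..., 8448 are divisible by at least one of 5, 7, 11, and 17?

3491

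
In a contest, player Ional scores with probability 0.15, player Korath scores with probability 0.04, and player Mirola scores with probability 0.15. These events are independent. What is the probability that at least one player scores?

0.3064

P(none) = (1 − 0.15) × (1 − 0.04) × (1 − 0.15) = 0.85 × 0.96 × 0.85 = 0.6936
P(at least one) = 1 − 0.6936 = 0.3064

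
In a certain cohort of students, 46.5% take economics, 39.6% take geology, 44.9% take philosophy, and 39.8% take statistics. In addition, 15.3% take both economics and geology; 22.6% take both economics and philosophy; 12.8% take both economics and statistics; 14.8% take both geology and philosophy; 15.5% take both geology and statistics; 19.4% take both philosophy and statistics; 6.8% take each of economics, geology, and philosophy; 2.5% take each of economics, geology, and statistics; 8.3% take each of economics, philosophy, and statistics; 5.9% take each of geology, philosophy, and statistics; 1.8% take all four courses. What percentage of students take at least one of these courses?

92.1%

Using inclusion–exclusion:
P(union) = 46.5 + 39.6 + 44.9 + 39.8 − 15.3 − 22.6 − 12.8 − 14.8 − 15.5 − 19.4 + 6.8 + 2.5 + 8.3 + 5.9 − 1.8 = 92.1%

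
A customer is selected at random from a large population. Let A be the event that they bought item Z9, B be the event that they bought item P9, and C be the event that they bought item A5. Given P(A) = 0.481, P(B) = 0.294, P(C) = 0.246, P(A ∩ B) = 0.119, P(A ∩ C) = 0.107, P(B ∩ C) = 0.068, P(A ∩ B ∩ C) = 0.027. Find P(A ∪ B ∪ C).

0.754

By inclusion–exclusion:
P(A ∪ B ∪ C) = 0.481 + 0.294 + 0.246 − 0.119 − 0.107 − 0.068 + 0.027 = 0.754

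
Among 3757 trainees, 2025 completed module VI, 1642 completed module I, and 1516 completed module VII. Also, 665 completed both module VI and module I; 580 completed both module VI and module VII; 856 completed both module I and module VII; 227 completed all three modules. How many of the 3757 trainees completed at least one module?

Inclusion–exclusion gives
N(≥1) = 2025 + 1642 + 1516 − 665 − 580 − 856 + 227 = 3309

3309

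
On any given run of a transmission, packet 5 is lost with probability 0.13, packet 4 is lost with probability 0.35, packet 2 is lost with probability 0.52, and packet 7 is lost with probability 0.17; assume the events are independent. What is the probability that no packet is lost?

0.2252952

P(none) = (1 − 0.13) × (1 − 0.35) × (1 − 0.52) × (1 − 0.17) = 0.87 × 0.65 × 0.48 × 0.83 = 0.2252952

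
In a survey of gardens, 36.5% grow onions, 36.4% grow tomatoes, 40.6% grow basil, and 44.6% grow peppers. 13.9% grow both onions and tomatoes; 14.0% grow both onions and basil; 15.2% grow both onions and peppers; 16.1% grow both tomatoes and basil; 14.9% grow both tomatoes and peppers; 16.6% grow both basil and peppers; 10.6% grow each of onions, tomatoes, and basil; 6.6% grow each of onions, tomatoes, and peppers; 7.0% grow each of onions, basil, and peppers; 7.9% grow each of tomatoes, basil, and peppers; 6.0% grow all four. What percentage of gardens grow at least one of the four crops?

Using inclusion–exclusion:
P(≥1) = 36.5 + 36.4 + 40.6 + 44.6 − 13.9 − 14.0 − 15.2 − 16.1 − 14.9 − 16.6 + 10.6 + 6.6 + 7.0 + 7.9 − 6.0 = 93.5%

93.5%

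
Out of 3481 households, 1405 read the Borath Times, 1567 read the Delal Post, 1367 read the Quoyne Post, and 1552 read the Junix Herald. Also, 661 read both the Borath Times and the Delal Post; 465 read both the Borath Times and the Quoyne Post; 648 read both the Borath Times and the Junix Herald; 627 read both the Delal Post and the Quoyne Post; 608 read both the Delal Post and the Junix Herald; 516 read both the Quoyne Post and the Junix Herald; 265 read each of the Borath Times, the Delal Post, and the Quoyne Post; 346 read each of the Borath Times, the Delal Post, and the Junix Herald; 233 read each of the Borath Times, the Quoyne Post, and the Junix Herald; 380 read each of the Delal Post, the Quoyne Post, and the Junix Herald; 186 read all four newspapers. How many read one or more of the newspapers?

3404

|union| = 1405 + 1567 + 1367 + 1552 − 661 − 465 − 648 − 627 − 608 − 516 + 265 + 346 + 233 + 380 − 186 = 3404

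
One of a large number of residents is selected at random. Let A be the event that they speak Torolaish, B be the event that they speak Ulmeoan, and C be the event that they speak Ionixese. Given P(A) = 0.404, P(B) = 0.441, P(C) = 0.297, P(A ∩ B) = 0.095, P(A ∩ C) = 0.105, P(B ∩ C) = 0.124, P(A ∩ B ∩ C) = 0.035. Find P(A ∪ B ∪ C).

By inclusion–exclusion:
P(A ∪ B ∪ C) = 0.404 + 0.441 + 0.297 − 0.095 − 0.105 − 0.124 + 0.035 = 0.853

0.853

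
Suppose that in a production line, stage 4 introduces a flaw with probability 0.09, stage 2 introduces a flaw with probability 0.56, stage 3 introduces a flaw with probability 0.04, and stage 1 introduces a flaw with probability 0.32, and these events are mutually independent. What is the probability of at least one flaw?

0.73861888

Independence gives P(none) = ∏(1 − pᵢ).
P(none) = (1 − 0.09) × (1 − 0.56) × (1 − 0.04) × (1 − 0.32) = 0.91 × 0.44 × 0.96 × 0.68 = 0.26138112
P(at least one) = 1 − 0.26138112 = 0.73861888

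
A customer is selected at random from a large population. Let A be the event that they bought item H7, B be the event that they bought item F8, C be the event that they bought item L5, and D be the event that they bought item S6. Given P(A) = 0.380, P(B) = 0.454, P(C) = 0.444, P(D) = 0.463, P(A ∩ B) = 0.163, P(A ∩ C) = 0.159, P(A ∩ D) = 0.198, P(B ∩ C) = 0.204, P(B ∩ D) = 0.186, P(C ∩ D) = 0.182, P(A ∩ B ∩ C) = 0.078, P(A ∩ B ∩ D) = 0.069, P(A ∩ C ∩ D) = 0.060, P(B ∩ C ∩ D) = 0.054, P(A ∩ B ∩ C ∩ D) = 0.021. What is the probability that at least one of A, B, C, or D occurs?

0.889

By inclusion–exclusion:
P(A ∪ B ∪ C ∪ D) = 0.380 + 0.454 + 0.444 + 0.463 − 0.163 − 0.159 − 0.198 − 0.204 − 0.186 − 0.182 + 0.078 + 0.069 + 0.060 + 0.054 − 0.021 = 0.889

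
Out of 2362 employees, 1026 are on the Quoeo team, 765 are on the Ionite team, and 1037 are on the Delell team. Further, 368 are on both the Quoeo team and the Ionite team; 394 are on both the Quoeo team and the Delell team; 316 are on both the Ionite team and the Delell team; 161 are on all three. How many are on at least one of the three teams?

1911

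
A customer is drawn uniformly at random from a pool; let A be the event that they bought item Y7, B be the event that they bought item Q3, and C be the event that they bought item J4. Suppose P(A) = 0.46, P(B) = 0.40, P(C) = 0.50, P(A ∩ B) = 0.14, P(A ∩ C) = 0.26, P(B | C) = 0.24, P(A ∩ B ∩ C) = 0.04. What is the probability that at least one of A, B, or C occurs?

0.88

P(B ∩ C) = P(C)·P(B|C) = 0.50 × 0.24 = 0.12
By inclusion-exclusion,
P(A ∪ B ∪ C) = 0.46 + 0.40 + 0.50 − 0.14 − 0.26 − 0.12 + 0.04 = 0.88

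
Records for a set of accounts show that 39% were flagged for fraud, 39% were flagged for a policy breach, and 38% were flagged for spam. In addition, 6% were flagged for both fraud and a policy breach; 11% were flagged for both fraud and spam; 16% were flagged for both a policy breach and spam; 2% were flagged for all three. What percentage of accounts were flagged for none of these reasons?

15%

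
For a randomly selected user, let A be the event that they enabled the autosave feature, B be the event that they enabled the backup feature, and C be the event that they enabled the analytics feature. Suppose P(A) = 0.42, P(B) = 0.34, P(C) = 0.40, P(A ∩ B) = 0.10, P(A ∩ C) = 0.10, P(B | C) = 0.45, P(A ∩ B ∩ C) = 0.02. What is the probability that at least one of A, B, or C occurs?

P(B ∩ C) = P(C)·P(B|C) = 0.40 × 0.45 = 0.18
P(A ∪ B ∪ C) = 0.42 + 0.34 + 0.40 − 0.10 − 0.10 − 0.18 + 0.02 = 0.80

0.80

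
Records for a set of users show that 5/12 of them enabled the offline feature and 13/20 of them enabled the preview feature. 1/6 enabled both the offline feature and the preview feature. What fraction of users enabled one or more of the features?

9/10

By inclusion-exclusion,
P(at least one) = 5/12 + 13/20 − 1/6 = 9/10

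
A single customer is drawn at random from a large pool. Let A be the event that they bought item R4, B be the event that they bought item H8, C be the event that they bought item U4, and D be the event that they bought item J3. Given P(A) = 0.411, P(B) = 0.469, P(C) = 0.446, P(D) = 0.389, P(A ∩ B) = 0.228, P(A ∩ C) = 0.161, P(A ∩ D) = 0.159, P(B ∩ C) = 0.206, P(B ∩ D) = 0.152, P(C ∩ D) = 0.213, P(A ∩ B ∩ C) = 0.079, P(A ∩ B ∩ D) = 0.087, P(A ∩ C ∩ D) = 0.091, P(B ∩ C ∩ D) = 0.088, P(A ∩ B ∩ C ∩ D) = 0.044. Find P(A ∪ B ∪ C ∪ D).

P(A ∪ B ∪ C ∪ D) = 0.411 + 0.469 + 0.446 + 0.389 − 0.228 − 0.161 − 0.159 − 0.206 − 0.152 − 0.213 + 0.079 + 0.087 + 0.091 + 0.088 − 0.044 = 0.897

0.897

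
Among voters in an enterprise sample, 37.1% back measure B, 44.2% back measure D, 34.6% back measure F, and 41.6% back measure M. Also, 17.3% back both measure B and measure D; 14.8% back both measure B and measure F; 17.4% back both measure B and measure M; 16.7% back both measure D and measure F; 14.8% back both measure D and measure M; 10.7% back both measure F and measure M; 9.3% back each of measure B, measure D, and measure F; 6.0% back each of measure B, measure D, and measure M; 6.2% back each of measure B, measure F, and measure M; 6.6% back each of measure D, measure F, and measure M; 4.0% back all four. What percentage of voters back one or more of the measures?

P(at least one) = 37.1 + 44.2 + 34.6 + 41.6 − 17.3 − 14.8 − 17.4 − 16.7 − 14.8 − 10.7 + 9.3 + 6.0 + 6.2 + 6.6 − 4.0 = 89.9%

89.9%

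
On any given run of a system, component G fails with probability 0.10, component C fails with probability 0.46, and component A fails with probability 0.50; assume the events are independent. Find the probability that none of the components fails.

0.243

Since the events are independent, P(none) is the product of the individual non-occurrence probabilities.
P(none) = (1 − 0.10) × (1 − 0.46) × (1 − 0.50) = 0.90 × 0.54 × 0.50 = 0.243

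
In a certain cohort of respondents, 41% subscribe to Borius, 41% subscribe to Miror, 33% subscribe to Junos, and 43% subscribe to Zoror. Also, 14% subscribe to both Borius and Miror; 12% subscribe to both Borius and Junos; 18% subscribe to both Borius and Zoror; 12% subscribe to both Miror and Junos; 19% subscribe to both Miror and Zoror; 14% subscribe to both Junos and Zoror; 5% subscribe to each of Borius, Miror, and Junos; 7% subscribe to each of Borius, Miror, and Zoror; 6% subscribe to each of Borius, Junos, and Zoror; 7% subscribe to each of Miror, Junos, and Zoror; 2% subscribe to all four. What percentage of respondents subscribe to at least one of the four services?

92%

Apply inclusion-exclusion:
P(union) = 41 + 41 + 33 + 43 − 14 − 12 − 18 − 12 − 19 − 14 + 5 + 7 + 6 + 7 − 2 = 92%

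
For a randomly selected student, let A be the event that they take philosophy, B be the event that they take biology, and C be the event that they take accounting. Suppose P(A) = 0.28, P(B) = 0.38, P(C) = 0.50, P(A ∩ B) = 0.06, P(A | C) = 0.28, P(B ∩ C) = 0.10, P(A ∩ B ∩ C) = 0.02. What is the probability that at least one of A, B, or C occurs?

P(A ∩ C) = P(C)·P(A|C) = 0.50 × 0.28 = 0.14
Apply inclusion-exclusion:
P(A ∪ B ∪ C) = 0.28 + 0.38 + 0.50 − 0.06 − 0.14 − 0.10 + 0.02 = 0.88

0.88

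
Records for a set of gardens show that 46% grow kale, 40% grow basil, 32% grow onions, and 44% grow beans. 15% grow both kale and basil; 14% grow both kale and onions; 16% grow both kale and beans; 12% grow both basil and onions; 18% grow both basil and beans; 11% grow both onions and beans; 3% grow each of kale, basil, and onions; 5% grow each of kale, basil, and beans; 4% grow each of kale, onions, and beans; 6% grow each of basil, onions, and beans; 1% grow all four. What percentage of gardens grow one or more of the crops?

93%

P(≥1) = 46 + 40 + 32 + 44 − 15 − 14 − 16 − 12 − 18 − 11 + 3 + 5 + 4 + 6 − 1 = 93%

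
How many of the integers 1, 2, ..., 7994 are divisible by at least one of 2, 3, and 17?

5486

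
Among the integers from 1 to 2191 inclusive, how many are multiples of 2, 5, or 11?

1394

Using inclusion–exclusion:
floor(2191/2) + floor(2191/5) + floor(2191/11) − floor(2191/10) − floor(2191/22) − floor(2191/55) + floor(2191/110) = 1095 + 438 + 199 − 219 − 99 − 39 + 19 = 1394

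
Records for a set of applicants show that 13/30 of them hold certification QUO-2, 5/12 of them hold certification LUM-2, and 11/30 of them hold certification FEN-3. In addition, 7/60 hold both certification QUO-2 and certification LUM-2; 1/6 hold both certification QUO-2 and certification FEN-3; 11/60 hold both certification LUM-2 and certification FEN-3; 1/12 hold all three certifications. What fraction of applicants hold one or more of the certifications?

Apply inclusion-exclusion:
P(union) = 13/30 + 5/12 + 11/30 − 7/60 − 1/6 − 11/60 + 1/12 = 5/6

5/6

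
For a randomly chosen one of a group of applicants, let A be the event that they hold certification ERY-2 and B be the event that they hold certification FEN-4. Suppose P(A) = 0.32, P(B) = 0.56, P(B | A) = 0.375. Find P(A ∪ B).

P(A ∩ B) = P(A)·P(B|A) = 0.32 × 0.375 = 0.12
P(A ∪ B) = 0.32 + 0.56 − 0.12 = 0.76

0.76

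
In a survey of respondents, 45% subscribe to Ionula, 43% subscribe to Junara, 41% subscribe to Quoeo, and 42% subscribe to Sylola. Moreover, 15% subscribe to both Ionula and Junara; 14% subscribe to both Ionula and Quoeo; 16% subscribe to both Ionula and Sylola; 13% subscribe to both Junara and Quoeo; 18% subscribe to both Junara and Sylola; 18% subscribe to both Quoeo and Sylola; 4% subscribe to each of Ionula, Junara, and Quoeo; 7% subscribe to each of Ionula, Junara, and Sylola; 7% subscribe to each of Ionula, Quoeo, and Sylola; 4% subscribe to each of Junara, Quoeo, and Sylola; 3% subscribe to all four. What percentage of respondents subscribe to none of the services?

P(union) = 45 + 43 + 41 + 42 − 15 − 14 − 16 − 13 − 18 − 18 + 4 + 7 + 7 + 4 − 3 = 96%
P(none) = 100% − 96% = 4%

4%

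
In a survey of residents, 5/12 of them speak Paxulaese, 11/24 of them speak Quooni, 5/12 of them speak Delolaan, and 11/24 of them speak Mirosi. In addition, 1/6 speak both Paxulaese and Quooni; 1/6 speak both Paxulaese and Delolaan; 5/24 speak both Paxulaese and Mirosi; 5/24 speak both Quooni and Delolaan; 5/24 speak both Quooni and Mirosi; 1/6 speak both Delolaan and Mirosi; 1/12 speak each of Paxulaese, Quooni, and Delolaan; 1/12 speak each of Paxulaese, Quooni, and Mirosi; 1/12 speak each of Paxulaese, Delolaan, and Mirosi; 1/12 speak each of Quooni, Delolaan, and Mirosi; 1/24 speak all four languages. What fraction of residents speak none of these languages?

1/12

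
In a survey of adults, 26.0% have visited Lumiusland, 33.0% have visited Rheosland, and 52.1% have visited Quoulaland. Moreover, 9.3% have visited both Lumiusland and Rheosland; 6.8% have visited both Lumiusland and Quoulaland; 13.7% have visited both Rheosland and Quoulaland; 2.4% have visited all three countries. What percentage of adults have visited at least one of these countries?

83.7%

P(at least one) = 26.0 + 33.0 + 52.1 − 9.3 − 6.8 − 13.7 + 2.4 = 83.7%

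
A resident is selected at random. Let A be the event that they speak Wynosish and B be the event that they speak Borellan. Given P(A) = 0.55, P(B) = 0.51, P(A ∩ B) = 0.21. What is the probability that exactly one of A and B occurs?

By inclusion–exclusion (exactly-one form):
P(exactly one) = 0.55 + 0.51 − 2·0.21 = 0.64

0.64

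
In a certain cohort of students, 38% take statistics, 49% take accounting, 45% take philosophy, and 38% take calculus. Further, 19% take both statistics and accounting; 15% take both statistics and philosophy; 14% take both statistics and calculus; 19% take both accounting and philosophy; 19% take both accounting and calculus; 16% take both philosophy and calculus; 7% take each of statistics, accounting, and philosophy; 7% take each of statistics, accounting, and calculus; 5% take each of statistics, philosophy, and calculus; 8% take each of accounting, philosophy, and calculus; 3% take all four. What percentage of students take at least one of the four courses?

92%

Apply inclusion-exclusion:
P(union) = 38 + 49 + 45 + 38 − 19 − 15 − 14 − 19 − 19 − 16 + 7 + 7 + 5 + 8 − 3 = 92%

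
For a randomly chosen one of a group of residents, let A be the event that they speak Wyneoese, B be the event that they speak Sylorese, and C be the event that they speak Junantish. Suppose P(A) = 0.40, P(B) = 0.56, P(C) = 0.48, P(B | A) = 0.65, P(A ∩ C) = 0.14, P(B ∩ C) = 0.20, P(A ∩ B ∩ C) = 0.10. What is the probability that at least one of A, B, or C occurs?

0.94

P(A ∩ B) = P(A)·P(B|A) = 0.40 × 0.65 = 0.26
P(A ∪ B ∪ C) = 0.40 + 0.56 + 0.48 − 0.26 − 0.14 − 0.20 + 0.10 = 0.94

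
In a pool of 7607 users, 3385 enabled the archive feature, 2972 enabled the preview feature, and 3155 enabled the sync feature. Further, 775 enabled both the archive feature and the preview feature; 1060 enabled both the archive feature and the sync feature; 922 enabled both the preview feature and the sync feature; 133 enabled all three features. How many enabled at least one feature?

6888

|at least one| = 3385 + 2972 + 3155 − 775 − 1060 − 922 + 133 = 6888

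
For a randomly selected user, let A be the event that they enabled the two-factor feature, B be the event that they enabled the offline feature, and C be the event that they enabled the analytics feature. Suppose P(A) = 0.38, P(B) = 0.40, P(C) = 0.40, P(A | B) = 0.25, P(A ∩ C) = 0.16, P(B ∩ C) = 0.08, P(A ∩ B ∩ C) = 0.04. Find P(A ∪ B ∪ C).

P(A ∩ B) = P(B)·P(A|B) = 0.40 × 0.25 = 0.10
Inclusion–exclusion gives
P(A ∪ B ∪ C) = 0.38 + 0.40 + 0.40 − 0.10 − 0.16 − 0.08 + 0.04 = 0.88

0.88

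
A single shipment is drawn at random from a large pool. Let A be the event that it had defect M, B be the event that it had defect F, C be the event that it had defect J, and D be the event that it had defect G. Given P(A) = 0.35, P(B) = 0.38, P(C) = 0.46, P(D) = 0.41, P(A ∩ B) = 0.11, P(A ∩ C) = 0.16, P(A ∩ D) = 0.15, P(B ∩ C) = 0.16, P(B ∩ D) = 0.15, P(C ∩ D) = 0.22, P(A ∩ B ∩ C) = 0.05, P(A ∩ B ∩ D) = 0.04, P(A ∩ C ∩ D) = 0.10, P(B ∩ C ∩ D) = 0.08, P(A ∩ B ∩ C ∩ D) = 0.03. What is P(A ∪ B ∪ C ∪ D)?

0.89

P(A ∪ B ∪ C ∪ D) = 0.35 + 0.38 + 0.46 + 0.41 − 0.11 − 0.16 − 0.15 − 0.16 − 0.15 − 0.22 + 0.05 + 0.04 + 0.10 + 0.08 − 0.03 = 0.89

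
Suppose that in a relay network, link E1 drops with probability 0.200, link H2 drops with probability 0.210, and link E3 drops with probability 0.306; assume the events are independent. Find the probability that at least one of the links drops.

P(none) = (1 − 0.200) × (1 − 0.210) × (1 − 0.306) = 0.800 × 0.790 × 0.694 = 0.438608
P(at least one) = 1 − 0.438608 = 0.561392

0.561392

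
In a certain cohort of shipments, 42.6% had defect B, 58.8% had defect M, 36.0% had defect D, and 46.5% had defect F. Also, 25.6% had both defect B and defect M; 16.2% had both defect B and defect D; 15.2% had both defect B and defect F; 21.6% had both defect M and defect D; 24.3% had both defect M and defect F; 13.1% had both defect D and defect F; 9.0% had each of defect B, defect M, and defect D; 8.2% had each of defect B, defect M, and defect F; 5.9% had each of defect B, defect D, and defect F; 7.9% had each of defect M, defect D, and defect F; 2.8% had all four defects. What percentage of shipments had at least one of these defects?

96.1%

P(≥1) = 42.6 + 58.8 + 36.0 + 46.5 − 25.6 − 16.2 − 15.2 − 21.6 − 24.3 − 13.1 + 9.0 + 8.2 + 5.9 + 7.9 − 2.8 = 96.1%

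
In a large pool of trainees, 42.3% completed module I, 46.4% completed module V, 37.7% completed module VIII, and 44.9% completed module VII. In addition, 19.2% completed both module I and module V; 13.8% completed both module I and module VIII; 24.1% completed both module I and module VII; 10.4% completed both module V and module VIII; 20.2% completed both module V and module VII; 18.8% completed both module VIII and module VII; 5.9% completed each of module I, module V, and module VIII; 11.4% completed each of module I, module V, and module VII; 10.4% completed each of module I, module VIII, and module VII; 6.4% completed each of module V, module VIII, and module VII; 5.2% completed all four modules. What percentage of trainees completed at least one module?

93.7%

Apply inclusion-exclusion:
P(union) = 42.3 + 46.4 + 37.7 + 44.9 − 19.2 − 13.8 − 24.1 − 10.4 − 20.2 − 18.8 + 5.9 + 11.4 + 10.4 + 6.4 − 5.2 = 93.7%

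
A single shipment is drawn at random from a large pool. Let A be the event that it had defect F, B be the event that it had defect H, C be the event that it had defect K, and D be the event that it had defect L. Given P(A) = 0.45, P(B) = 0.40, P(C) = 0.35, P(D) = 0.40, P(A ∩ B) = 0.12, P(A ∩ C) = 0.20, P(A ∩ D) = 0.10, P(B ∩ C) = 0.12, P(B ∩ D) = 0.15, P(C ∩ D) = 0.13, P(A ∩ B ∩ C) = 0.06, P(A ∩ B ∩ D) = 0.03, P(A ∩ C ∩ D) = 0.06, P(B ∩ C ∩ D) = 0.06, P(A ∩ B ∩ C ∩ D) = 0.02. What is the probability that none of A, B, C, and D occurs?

P(A ∪ B ∪ C ∪ D) = 0.45 + 0.40 + 0.35 + 0.40 − 0.12 − 0.20 − 0.10 − 0.12 − 0.15 − 0.13 + 0.06 + 0.03 + 0.06 + 0.06 − 0.02 = 0.97
P(none) = 1 − 0.97 = 0.03

0.03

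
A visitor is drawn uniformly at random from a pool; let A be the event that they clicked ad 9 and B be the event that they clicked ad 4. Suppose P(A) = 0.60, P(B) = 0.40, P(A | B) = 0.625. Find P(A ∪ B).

0.75

P(A ∩ B) = P(B)·P(A|B) = 0.40 × 0.625 = 0.25
Apply inclusion-exclusion:
P(A ∪ B) = 0.60 + 0.40 − 0.25 = 0.75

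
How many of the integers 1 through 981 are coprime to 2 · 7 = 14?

490 + 140 − 70 = 560
981 − 560 = 421

421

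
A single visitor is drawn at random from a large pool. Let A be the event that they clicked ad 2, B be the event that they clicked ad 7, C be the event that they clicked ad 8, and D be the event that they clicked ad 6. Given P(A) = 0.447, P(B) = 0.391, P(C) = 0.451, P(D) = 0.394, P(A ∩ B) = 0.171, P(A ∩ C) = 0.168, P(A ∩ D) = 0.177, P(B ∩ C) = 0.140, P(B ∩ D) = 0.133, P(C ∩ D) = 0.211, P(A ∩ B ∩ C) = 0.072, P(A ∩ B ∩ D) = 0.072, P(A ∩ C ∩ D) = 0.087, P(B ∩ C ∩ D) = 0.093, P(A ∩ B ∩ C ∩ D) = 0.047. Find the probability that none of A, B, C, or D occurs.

0.040

P(A ∪ B ∪ C ∪ D) = 0.447 + 0.391 + 0.451 + 0.394 − 0.171 − 0.168 − 0.177 − 0.140 − 0.133 − 0.211 + 0.072 + 0.072 + 0.087 + 0.093 − 0.047 = 0.960
P(none) = 1 − 0.960 = 0.040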